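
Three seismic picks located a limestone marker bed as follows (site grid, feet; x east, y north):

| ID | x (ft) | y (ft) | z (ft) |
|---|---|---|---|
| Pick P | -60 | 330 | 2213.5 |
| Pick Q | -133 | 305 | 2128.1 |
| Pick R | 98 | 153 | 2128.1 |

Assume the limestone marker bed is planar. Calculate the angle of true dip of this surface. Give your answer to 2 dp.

54.46°

Two edge vectors: Pick P→Pick Q = (-73, -25, -85.4), Pick P→Pick R = (158, -177, -85.4).
Normal n = (Pick P→Pick Q) × (Pick P→Pick R) = (-12980.8, -19727.4, 16871).
So ∂z/∂x = −n_x/n_z = 0.76941 and ∂z/∂y = −n_y/n_z = 1.16931.
Gradient magnitude |∇z| = √(a² + b²) = √(0.59200 + 1.36728) = 1.39974.
True dip = arctan(1.39974) = 54.46°, dipping toward SSW (azimuth ≈ 213°).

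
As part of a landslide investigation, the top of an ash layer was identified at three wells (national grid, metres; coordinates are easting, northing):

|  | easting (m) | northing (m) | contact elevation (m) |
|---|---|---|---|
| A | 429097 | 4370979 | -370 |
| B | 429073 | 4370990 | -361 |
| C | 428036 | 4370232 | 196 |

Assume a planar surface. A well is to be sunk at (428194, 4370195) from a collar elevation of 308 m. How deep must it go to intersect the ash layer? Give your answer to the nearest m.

176 m

Two edge vectors: A→B = (-24, 11, 9), A→C = (-1061, -747, 566).
Normal n = (A→B) × (A→C) = (12949, 4035, 29599).
So ∂z/∂easting = −n_x/n_z = −0.43748100 and ∂z/∂northing = −n_y/n_z = −0.13632217.
Intercept c from A: -370 + 187721.78 + 595861.36 = 783213.14.
At (428194, 4370195): z_contact = −187326.7 − 595754.5 + 783213.14 = 131.9 m.
Depth below ground = 308 − 131.9 = 176 m.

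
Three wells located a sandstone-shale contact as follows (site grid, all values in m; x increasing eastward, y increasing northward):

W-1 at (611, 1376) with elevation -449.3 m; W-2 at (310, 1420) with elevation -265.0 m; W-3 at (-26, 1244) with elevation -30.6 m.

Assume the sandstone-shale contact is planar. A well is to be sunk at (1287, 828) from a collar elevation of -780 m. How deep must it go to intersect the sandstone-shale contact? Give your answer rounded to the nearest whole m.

26 m

Two edge vectors: W-1→W-2 = (-301, 44, 184.3), W-1→W-3 = (-637, -132, 418.7).
Normal n = (W-1→W-2) × (W-1→W-3) = (42750.4, 8629.6, 67760).
So ∂z/∂x = −n_x/n_z = −0.63091 and ∂z/∂y = −n_y/n_z = −0.12736.
Intercept c from W-1: -449.3 + 385.49 + 175.24 = 111.43.
At (1287, 828): z_contact = −812.0 − 105.5 + 111.43 = -806.0 m.
Depth below ground = -780 − (-806.0) = 26 m.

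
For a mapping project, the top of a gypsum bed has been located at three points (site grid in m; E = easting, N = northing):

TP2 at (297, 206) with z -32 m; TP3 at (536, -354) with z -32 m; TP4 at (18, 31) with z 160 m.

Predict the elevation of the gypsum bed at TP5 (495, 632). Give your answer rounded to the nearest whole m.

Let the plane be z = a·E + b·N + c.
TP3−TP2: 239a − 560b = 0;  TP4−TP2: −279a − 175b = 192.
Solving gives a = −0.54285, b = −0.23168.
Then c = -32 − a·297 − b·206 = 176.95.
At (495, 632): z = −268.7 − 146.4 + 176.95 = -238.2 m.

-238 m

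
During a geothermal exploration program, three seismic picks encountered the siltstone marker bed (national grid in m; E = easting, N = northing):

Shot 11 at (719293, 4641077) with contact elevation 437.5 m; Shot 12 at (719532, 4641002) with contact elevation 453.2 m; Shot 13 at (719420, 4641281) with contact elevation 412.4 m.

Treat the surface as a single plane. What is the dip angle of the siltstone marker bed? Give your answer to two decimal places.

Two edge vectors: Shot 11→Shot 12 = (239, -75, 15.7), Shot 11→Shot 13 = (127, 204, -25.1).
Normal n = (Shot 11→Shot 12) × (Shot 11→Shot 13) = (-1320.3, 7992.8, 58281).
So ∂z/∂E = −n_x/n_z = 0.02265 and ∂z/∂N = −n_y/n_z = −0.13714.
Gradient magnitude |∇z| = √(a² + b²) = √(0.00051 + 0.01881) = 0.13900.
True dip = arctan(0.13900) = 7.91°, dipping toward N (azimuth ≈ 351°).

7.91°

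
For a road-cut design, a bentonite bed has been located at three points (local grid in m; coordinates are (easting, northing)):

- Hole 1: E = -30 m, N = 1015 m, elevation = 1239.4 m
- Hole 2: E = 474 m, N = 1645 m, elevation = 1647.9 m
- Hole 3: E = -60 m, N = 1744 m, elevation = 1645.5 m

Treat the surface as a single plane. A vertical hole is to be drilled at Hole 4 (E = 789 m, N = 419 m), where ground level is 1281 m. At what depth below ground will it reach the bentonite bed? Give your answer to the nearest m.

287 m

Two edge vectors: Hole 1→Hole 2 = (504, 630, 408.5), Hole 1→Hole 3 = (-30, 729, 406.1).
Normal n = (Hole 1→Hole 2) × (Hole 1→Hole 3) = (-41953.5, -216929.4, 386316).
So ∂z/∂E = −n_x/n_z = 0.10860 and ∂z/∂N = −n_y/n_z = 0.56153.
Intercept c from Hole 1: 1239.4 + 3.26 − 569.96 = 672.70.
At (789, 419): z_contact = 85.7 + 235.3 + 672.70 = 993.7 m.
Depth below ground = 1281 − 993.7 = 287 m.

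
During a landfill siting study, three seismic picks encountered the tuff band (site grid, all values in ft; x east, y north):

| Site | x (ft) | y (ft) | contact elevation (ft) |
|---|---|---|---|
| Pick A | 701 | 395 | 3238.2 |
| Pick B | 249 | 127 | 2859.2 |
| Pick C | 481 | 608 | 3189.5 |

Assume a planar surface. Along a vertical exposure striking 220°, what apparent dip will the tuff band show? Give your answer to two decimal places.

Two edge vectors: Pick A→Pick B = (-452, -268, -379), Pick A→Pick C = (-220, 213, -48.7).
Normal n = (Pick A→Pick B) × (Pick A→Pick C) = (93778.6, 61367.6, -155236).
So ∂z/∂x = −n_x/n_z = 0.60410 and ∂z/∂y = −n_y/n_z = 0.39532.
Unit vector along 220° is (sin 220°, cos 220°) = (-0.6428, -0.7660).
Slope in that direction = a·(-0.6428) + b·(-0.7660) = −0.69114.
Apparent dip = arctan|0.69114| = 34.65° (true dip is 35.8°, so apparent ≤ true as expected).

34.65°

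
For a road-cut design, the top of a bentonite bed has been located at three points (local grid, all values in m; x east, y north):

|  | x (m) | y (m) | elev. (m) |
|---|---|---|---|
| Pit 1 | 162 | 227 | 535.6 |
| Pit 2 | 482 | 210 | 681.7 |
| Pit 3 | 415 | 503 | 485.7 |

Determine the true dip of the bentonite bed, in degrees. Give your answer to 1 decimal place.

Two edge vectors: Pit 1→Pit 2 = (320, -17, 146.1), Pit 1→Pit 3 = (253, 276, -49.9).
Normal n = (Pit 1→Pit 2) × (Pit 1→Pit 3) = (-39475.3, 52931.3, 92621).
So ∂z/∂x = −n_x/n_z = 0.42620 and ∂z/∂y = −n_y/n_z = −0.57148.
Gradient magnitude |∇z| = √(a² + b²) = √(0.18165 + 0.32659) = 0.71291.
True dip = arctan(0.71291) = 35.5°, dipping toward NW (azimuth ≈ 323°).

35.5°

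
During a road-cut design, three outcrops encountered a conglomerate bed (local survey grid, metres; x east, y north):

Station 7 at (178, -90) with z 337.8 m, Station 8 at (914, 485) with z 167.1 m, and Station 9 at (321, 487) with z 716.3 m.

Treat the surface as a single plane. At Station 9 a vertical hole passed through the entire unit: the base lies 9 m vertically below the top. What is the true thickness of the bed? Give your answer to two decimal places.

Let the plane be z = a·x + b·y + c.
Station 8−Station 7: 736a + 575b = −170.7;  Station 9−Station 7: 143a + 577b = 378.5.
Solving gives a = −0.92315, b = 0.88477.
|∇z| = √(a²+b²) = 1.27868, so dip δ = arctan(1.27868) = 51.97°.
True thickness = vertical thickness × cos δ = 9 × cos 51.97° = 5.54 m.

5.54 m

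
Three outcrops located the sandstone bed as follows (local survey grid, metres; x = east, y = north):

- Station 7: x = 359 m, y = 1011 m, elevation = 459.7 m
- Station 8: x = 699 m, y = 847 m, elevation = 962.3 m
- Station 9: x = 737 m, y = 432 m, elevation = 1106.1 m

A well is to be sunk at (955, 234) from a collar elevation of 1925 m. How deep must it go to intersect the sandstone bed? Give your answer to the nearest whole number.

476 m

Let the plane be z = a·x + b·y + c.
Station 8−Station 7: 340a − 164b = 502.6;  Station 9−Station 7: 378a − 579b = 646.4.
Solving gives a = 1.37168, b = −0.22091.
Then c = 459.7 − a·359 − b·1011 = 190.60.
At (955, 234): z_contact = 1310.0 − 51.7 + 190.60 = 1448.9 m.
Depth below ground = 1925 − 1448.9 = 476 m.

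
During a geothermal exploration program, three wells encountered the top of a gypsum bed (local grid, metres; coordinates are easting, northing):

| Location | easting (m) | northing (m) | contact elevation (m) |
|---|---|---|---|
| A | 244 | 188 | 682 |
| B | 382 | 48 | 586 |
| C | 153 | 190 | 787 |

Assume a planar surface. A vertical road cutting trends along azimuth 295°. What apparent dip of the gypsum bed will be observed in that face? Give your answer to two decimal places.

40.69°

Let the plane be z = a·easting + b·northing + c.
B−A: 138a − 140b = −96;  C−A: −91a + 2b = 105.
Solving gives a = −1.16399, b = −0.46165.
Unit vector along 295° is (sin 295°, cos 295°) = (-0.9063, 0.4226).
Slope in that direction = a·(-0.9063) + b·(0.4226) = 0.85983.
Apparent dip = arctan|0.85983| = 40.69° (true dip is 51.4°, so apparent ≤ true as expected).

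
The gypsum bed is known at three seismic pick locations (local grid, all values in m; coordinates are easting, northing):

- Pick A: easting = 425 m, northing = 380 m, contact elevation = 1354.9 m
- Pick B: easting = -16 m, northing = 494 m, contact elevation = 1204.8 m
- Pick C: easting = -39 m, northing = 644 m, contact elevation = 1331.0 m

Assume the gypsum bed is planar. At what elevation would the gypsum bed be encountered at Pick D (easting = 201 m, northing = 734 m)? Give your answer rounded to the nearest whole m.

Two edge vectors: Pick A→Pick B = (-441, 114, -150.1), Pick A→Pick C = (-464, 264, -23.9).
Normal n = (Pick A→Pick B) × (Pick A→Pick C) = (36901.8, 59106.5, -63528).
So ∂z/∂easting = −n_x/n_z = 0.58087 and ∂z/∂northing = −n_y/n_z = 0.93040.
Intercept c from Pick A: 1354.9 − 246.87 − 353.55 = 754.48.
At (201, 734): z = 116.8 + 682.9 + 754.48 = 1554.1 m.

1554 m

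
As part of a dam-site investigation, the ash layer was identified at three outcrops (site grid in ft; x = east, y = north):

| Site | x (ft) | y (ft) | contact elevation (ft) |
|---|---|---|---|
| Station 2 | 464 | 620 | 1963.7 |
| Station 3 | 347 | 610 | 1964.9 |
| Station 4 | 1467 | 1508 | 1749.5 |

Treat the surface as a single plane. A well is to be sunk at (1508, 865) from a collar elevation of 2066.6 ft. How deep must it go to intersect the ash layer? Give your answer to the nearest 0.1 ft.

153.2 ft

Let the plane be z = a·x + b·y + c.
Station 3−Station 2: −117a − 10b = 1.2;  Station 4−Station 2: 1003a + 888b = −214.2.
Solving gives a = 0.011467, b = −0.254169.
Then c = 1963.7 − a·464 − b·620 = 2115.96.
At (1508, 865): z_contact = 17.29 − 219.86 + 2115.96 = 1913.40 ft.
Depth below ground = 2066.6 − 1913.40 = 153.2 ft.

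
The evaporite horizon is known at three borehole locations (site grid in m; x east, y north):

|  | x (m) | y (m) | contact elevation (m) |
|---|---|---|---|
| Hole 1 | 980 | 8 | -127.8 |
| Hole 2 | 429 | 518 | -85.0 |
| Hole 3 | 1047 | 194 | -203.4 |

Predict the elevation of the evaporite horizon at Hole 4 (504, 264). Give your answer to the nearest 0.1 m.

Let the plane be z = a·x + b·y + c.
Hole 2−Hole 1: −551a + 510b = 42.8;  Hole 3−Hole 1: 67a + 186b = −75.6.
Solving gives a = −0.340393, b = −0.283837.
Then c = -127.8 − a·980 − b·8 = 208.06.
At (504, 264): z = −171.6 − 74.9 + 208.06 = -38.4 m.

-38.4 m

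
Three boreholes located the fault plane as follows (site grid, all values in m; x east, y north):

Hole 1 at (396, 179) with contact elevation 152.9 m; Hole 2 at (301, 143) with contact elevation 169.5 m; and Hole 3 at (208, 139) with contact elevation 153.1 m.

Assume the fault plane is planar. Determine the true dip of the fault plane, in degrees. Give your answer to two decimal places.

Two edge vectors: Hole 1→Hole 2 = (-95, -36, 16.6), Hole 1→Hole 3 = (-188, -40, 0.2).
Normal n = (Hole 1→Hole 2) × (Hole 1→Hole 3) = (656.8, -3101.8, -2968).
So ∂z/∂x = −n_x/n_z = 0.22129 and ∂z/∂y = −n_y/n_z = −1.04508.
Gradient magnitude |∇z| = √(a² + b²) = √(0.04897 + 1.09219) = 1.06825.
True dip = arctan(1.06825) = 46.89°, dipping toward NNW (azimuth ≈ 348°).

46.89°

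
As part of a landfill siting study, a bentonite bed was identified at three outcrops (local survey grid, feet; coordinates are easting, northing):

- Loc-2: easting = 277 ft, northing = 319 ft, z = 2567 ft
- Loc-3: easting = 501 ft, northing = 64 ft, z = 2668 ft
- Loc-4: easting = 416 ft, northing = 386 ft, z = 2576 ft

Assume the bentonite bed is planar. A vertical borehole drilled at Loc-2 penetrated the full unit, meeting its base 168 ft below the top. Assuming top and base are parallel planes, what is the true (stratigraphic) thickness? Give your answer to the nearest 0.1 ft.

161.0 ft

Two edge vectors: Loc-2→Loc-3 = (224, -255, 101), Loc-2→Loc-4 = (139, 67, 9).
Normal n = (Loc-2→Loc-3) × (Loc-2→Loc-4) = (-9062, 12023, 50453).
So ∂z/∂easting = −n_x/n_z = 0.17961 and ∂z/∂northing = −n_y/n_z = −0.23830.
|∇z| = √(a²+b²) = 0.29841, so dip δ = arctan(0.29841) = 16.62°.
True thickness = vertical thickness × cos δ = 168 × cos 16.62° = 161.0 ft.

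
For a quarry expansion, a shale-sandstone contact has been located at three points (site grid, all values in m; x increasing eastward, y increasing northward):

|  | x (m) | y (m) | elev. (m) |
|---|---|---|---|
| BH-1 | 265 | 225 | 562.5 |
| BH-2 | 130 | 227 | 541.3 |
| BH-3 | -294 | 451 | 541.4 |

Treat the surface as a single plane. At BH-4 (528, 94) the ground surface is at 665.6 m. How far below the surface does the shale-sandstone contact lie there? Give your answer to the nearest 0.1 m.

Two edge vectors: BH-1→BH-2 = (-135, 2, -21.2), BH-1→BH-3 = (-559, 226, -21.1).
Normal n = (BH-1→BH-2) × (BH-1→BH-3) = (4749, 9002.3, -29392).
So ∂z/∂x = −n_x/n_z = 0.16157 and ∂z/∂y = −n_y/n_z = 0.30628.
Intercept c from BH-1: 562.5 − 42.82 − 68.91 = 450.77.
At (528, 94): z_contact = 85.31 + 28.79 + 450.77 = 564.87 m.
Depth below ground = 665.6 − 564.87 = 100.7 m.

100.7 m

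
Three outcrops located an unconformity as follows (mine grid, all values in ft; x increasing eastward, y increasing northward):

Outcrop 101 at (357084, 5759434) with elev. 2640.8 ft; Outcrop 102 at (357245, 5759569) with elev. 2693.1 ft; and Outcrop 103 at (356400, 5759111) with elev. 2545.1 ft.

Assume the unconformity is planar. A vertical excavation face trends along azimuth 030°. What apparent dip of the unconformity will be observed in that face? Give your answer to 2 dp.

Let the plane be z = a·x + b·y + c.
Outcrop 102−Outcrop 101: 161a + 135b = 52.3;  Outcrop 103−Outcrop 101: −684a − 323b = −95.7.
Solving gives a = −0.09851, b = 0.50488.
Unit vector along 030° is (sin 30°, cos 30°) = (0.5000, 0.8660).
Slope in that direction = a·(0.5000) + b·(0.8660) = 0.38799.
Apparent dip = arctan|0.38799| = 21.21° (true dip is 27.2°, so apparent ≤ true as expected).

21.21°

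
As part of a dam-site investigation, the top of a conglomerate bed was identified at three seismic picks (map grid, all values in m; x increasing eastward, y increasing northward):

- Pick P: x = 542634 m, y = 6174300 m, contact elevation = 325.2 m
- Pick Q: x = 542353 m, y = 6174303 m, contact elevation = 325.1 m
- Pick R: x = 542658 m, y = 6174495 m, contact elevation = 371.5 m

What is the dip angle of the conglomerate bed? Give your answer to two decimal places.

Let the plane be z = a·x + b·y + c.
Pick Q−Pick P: −281a + 3b = −0.1;  Pick R−Pick P: 24a + 195b = 46.3.
Solving gives a = 0.00289, b = 0.23708.
Gradient magnitude |∇z| = √(a² + b²) = √(0.00001 + 0.05621) = 0.23710.
True dip = arctan(0.23710) = 13.34°, dipping toward S (azimuth ≈ 181°).

13.34°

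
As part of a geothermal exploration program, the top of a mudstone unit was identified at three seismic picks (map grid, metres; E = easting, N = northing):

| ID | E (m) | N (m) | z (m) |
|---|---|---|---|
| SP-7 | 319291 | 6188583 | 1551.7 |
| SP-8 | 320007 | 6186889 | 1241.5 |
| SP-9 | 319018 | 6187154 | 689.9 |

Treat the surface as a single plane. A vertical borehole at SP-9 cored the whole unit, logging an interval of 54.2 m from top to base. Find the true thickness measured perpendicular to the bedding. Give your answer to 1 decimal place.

41.7 m

Let the plane be z = a·E + b·N + c.
SP-8−SP-7: 716a − 1694b = −310.2;  SP-9−SP-7: −273a − 1429b = −861.8.
Solving gives a = 0.68430, b = 0.47235.
|∇z| = √(a²+b²) = 0.83149, so dip δ = arctan(0.83149) = 39.74°.
True thickness = vertical thickness × cos δ = 54.2 × cos 39.74° = 41.7 m.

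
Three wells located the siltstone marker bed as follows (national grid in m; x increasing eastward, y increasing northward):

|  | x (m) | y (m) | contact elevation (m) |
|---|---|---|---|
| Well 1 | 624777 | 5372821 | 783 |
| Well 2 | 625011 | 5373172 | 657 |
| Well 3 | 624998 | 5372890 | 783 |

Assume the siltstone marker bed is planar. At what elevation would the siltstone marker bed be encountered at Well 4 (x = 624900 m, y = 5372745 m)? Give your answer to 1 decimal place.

834.9 m

Two edge vectors: Well 1→Well 2 = (234, 351, -126), Well 1→Well 3 = (221, 69, 0).
Normal n = (Well 1→Well 2) × (Well 1→Well 3) = (8694, -27846, -61425).
So ∂z/∂x = −n_x/n_z = 0.141538462 and ∂z/∂y = −n_y/n_z = −0.453333333.
Intercept c from Well 1: 783 − 88429.98 + 2435678.85 = 2348031.88.
At (624900, 5372745): z = 88447.4 − 2435644.4 + 2348031.88 = 834.9 m.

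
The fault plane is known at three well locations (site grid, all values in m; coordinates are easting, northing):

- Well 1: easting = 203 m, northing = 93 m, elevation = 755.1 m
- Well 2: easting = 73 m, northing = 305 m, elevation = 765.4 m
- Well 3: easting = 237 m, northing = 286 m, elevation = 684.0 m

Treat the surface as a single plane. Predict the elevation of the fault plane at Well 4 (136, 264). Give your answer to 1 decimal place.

743.4 m

Two edge vectors: Well 1→Well 2 = (-130, 212, 10.3), Well 1→Well 3 = (34, 193, -71.1).
Normal n = (Well 1→Well 2) × (Well 1→Well 3) = (-17061.1, -8892.8, -32298).
So ∂z/∂easting = −n_x/n_z = −0.52824 and ∂z/∂northing = −n_y/n_z = −0.27534.
Intercept c from Well 1: 755.1 + 107.23 + 25.61 = 887.94.
At (136, 264): z = −71.8 − 72.7 + 887.94 = 743.4 m.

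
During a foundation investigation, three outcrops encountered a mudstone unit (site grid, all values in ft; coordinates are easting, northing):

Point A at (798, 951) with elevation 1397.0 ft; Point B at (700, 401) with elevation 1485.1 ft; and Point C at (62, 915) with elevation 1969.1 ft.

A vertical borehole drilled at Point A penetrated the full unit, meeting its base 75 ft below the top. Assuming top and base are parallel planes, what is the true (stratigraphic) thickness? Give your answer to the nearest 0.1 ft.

Two edge vectors: Point A→Point B = (-98, -550, 88.1), Point A→Point C = (-736, -36, 572.1).
Normal n = (Point A→Point B) × (Point A→Point C) = (-311483.4, -8775.8, -401272).
So ∂z/∂easting = −n_x/n_z = −0.77624 and ∂z/∂northing = −n_y/n_z = −0.02187.
|∇z| = √(a²+b²) = 0.77655, so dip δ = arctan(0.77655) = 37.83°.
True thickness = vertical thickness × cos δ = 75 × cos 37.83° = 59.2 ft.

59.2 ft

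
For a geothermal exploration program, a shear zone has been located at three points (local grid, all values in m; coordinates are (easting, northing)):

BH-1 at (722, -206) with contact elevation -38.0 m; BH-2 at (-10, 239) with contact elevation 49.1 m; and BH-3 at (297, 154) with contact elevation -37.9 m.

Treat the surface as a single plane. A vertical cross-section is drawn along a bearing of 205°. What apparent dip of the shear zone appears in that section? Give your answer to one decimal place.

Let the plane be z = a·E + b·N + c.
BH-2−BH-1: −732a + 445b = 87.1;  BH-3−BH-1: −425a + 360b = 0.1.
Solving gives a = −0.42088, b = −0.49660.
Unit vector along 205° is (sin 205°, cos 205°) = (-0.4226, -0.9063).
Slope in that direction = a·(-0.4226) + b·(-0.9063) = 0.62794.
Apparent dip = arctan|0.62794| = 32.1° (true dip is 33.1°, so apparent ≤ true as expected).

32.1°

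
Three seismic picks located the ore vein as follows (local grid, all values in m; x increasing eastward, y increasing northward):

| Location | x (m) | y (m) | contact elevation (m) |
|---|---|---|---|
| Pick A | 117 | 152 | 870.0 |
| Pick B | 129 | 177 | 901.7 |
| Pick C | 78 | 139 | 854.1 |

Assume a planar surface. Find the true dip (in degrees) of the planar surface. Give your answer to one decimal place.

51.9°

Two edge vectors: Pick A→Pick B = (12, 25, 31.7), Pick A→Pick C = (-39, -13, -15.9).
Normal n = (Pick A→Pick B) × (Pick A→Pick C) = (14.6, -1045.5, 819).
So ∂z/∂x = −n_x/n_z = −0.01783 and ∂z/∂y = −n_y/n_z = 1.27656.
Gradient magnitude |∇z| = √(a² + b²) = √(0.00032 + 1.62960) = 1.27668.
True dip = arctan(1.27668) = 51.9°, dipping toward S (azimuth ≈ 179°).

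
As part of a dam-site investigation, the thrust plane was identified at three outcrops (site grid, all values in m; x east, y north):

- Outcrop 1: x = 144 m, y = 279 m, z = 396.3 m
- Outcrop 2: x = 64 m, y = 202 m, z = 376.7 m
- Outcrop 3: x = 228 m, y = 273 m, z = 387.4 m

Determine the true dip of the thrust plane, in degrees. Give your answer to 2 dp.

Two edge vectors: Outcrop 1→Outcrop 2 = (-80, -77, -19.6), Outcrop 1→Outcrop 3 = (84, -6, -8.9).
Normal n = (Outcrop 1→Outcrop 2) × (Outcrop 1→Outcrop 3) = (567.7, -2358.4, 6948).
So ∂z/∂x = −n_x/n_z = −0.08171 and ∂z/∂y = −n_y/n_z = 0.33944.
Gradient magnitude |∇z| = √(a² + b²) = √(0.00668 + 0.11522) = 0.34913.
True dip = arctan(0.34913) = 19.25°, dipping toward SSE (azimuth ≈ 166°).

19.25°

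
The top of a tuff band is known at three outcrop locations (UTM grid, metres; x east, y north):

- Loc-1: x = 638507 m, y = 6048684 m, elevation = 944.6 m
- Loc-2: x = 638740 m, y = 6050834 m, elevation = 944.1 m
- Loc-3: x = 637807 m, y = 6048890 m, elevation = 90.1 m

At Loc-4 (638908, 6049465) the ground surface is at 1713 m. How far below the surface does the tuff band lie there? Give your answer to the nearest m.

394 m

Two edge vectors: Loc-1→Loc-2 = (233, 2150, -0.5), Loc-1→Loc-3 = (-700, 206, -854.5).
Normal n = (Loc-1→Loc-2) × (Loc-1→Loc-3) = (-1837072, 199448.5, 1552998).
So ∂z/∂x = −n_x/n_z = 1.18291975 and ∂z/∂y = −n_y/n_z = −0.12842805.
Intercept c from Loc-1: 944.6 − 755302.54 + 776820.67 = 22462.73.
At (638908, 6049465): z_contact = 755776.9 − 776921.0 + 22462.73 = 1318.6 m.
Depth below ground = 1713 − 1318.6 = 394 m.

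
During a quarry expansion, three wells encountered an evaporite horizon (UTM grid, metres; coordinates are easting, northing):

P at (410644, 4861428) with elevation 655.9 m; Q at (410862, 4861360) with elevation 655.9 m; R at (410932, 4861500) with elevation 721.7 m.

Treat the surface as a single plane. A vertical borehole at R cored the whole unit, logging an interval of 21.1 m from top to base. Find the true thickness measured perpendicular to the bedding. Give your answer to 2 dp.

19.41 m

Let the plane be z = a·easting + b·northing + c.
Q−P: 218a − 68b = 0;  R−P: 288a + 72b = 65.8.
Solving gives a = 0.12683, b = 0.40659.
|∇z| = √(a²+b²) = 0.42591, so dip δ = arctan(0.42591) = 23.07°.
True thickness = vertical thickness × cos δ = 21.1 × cos 23.07° = 19.41 m.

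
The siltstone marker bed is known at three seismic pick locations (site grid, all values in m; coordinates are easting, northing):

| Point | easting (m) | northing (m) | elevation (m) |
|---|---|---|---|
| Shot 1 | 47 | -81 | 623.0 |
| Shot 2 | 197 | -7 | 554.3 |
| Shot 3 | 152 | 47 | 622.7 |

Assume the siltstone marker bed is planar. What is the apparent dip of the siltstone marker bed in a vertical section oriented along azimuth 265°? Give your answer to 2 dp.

Two edge vectors: Shot 1→Shot 2 = (150, 74, -68.7), Shot 1→Shot 3 = (105, 128, -0.3).
Normal n = (Shot 1→Shot 2) × (Shot 1→Shot 3) = (8771.4, -7168.5, 11430).
So ∂z/∂easting = −n_x/n_z = −0.76740 and ∂z/∂northing = −n_y/n_z = 0.62717.
Unit vector along 265° is (sin 265°, cos 265°) = (-0.9962, -0.0872).
Slope in that direction = a·(-0.9962) + b·(-0.0872) = 0.70982.
Apparent dip = arctan|0.70982| = 35.37° (true dip is 44.7°, so apparent ≤ true as expected).

35.37°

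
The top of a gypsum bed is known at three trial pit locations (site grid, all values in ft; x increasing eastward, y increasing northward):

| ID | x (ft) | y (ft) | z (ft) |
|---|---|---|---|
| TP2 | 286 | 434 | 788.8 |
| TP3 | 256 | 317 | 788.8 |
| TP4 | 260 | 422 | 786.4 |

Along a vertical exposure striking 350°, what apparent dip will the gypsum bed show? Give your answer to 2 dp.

2.55°

Let the plane be z = a·x + b·y + c.
TP3−TP2: −30a − 117b = 0;  TP4−TP2: −26a − 12b = −2.4.
Solving gives a = 0.10470, b = −0.02685.
Unit vector along 350° is (sin 350°, cos 350°) = (-0.1736, 0.9848).
Slope in that direction = a·(-0.1736) + b·(0.9848) = −0.04462.
Apparent dip = arctan|0.04462| = 2.55° (true dip is 6.2°, so apparent ≤ true as expected).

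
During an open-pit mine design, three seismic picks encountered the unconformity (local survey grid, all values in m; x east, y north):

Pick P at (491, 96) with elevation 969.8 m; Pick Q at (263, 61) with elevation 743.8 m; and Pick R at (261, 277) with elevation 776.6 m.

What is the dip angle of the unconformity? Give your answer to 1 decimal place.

44.4°

Two edge vectors: Pick P→Pick Q = (-228, -35, -226), Pick P→Pick R = (-230, 181, -193.2).
Normal n = (Pick P→Pick Q) × (Pick P→Pick R) = (47668, 7930.4, -49318).
So ∂z/∂x = −n_x/n_z = 0.96654 and ∂z/∂y = −n_y/n_z = 0.16080.
Gradient magnitude |∇z| = √(a² + b²) = √(0.93421 + 0.02586) = 0.97983.
True dip = arctan(0.97983) = 44.4°, dipping toward W (azimuth ≈ 261°).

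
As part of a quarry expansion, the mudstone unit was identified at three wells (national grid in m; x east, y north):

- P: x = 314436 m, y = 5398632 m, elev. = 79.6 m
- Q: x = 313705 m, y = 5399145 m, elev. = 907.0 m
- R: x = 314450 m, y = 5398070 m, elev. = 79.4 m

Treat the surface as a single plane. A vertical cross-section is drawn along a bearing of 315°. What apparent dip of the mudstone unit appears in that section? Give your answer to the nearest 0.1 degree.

38.5°

Let the plane be z = a·x + b·y + c.
Q−P: −731a + 513b = 827.4;  R−P: 14a − 562b = −0.2.
Solving gives a = −1.15176, b = −0.02834.
Unit vector along 315° is (sin 315°, cos 315°) = (-0.7071, 0.7071).
Slope in that direction = a·(-0.7071) + b·(0.7071) = 0.79438.
Apparent dip = arctan|0.79438| = 38.5° (true dip is 49.0°, so apparent ≤ true as expected).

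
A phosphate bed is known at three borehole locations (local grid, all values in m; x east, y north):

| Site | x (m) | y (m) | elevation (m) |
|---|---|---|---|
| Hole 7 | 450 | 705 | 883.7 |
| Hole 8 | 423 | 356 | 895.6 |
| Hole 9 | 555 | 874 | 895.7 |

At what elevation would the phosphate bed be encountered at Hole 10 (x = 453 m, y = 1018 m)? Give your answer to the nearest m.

869 m

Two edge vectors: Hole 7→Hole 8 = (-27, -349, 11.9), Hole 7→Hole 9 = (105, 169, 12).
Normal n = (Hole 7→Hole 8) × (Hole 7→Hole 9) = (-6199.1, 1573.5, 32082).
So ∂z/∂x = −n_x/n_z = 0.19323 and ∂z/∂y = −n_y/n_z = −0.04905.
Intercept c from Hole 7: 883.7 − 86.95 + 34.58 = 831.33.
At (453, 1018): z = 87.5 − 49.9 + 831.33 = 868.9 m.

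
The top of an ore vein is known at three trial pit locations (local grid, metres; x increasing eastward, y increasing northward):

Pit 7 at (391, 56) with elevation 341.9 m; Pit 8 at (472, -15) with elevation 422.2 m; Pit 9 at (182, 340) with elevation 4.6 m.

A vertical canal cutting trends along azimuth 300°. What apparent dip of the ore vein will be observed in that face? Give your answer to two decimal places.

27.66°

Let the plane be z = a·x + b·y + c.
Pit 8−Pit 7: 81a − 71b = 80.3;  Pit 9−Pit 7: −209a + 284b = −337.3.
Solving gives a = −0.14000, b = −1.29070.
Unit vector along 300° is (sin 300°, cos 300°) = (-0.8660, 0.5000).
Slope in that direction = a·(-0.8660) + b·(0.5000) = −0.52411.
Apparent dip = arctan|0.52411| = 27.66° (true dip is 52.4°, so apparent ≤ true as expected).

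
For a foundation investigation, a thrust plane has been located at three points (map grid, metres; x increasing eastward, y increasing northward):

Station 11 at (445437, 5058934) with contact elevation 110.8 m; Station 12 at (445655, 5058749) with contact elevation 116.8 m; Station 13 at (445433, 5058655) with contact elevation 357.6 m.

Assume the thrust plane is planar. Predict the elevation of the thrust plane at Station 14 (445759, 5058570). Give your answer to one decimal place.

Two edge vectors: Station 11→Station 12 = (218, -185, 6), Station 11→Station 13 = (-4, -279, 246.8).
Normal n = (Station 11→Station 12) × (Station 11→Station 13) = (-43984, -53826.4, -61562).
So ∂z/∂x = −n_x/n_z = −0.714466716 and ∂z/∂y = −n_y/n_z = −0.874344563.
Intercept c from Station 11: 110.8 + 318249.91 + 4423251.44 = 4741612.15.
At (445759, 5058570): z = −318480.0 − 4422933.2 + 4741612.15 = 199.0 m.

199.0 m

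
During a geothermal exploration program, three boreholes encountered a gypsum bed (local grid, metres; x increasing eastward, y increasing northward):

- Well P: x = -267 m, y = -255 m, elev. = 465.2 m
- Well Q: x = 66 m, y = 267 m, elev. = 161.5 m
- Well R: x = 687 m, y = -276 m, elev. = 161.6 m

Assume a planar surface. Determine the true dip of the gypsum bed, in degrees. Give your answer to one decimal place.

26.4°

Let the plane be z = a·x + b·y + c.
Well Q−Well P: 333a + 522b = −303.7;  Well R−Well P: 954a − 21b = −303.6.
Solving gives a = −0.32646, b = −0.37354.
Gradient magnitude |∇z| = √(a² + b²) = √(0.10658 + 0.13953) = 0.49609.
True dip = arctan(0.49609) = 26.4°, dipping toward NE (azimuth ≈ 041°).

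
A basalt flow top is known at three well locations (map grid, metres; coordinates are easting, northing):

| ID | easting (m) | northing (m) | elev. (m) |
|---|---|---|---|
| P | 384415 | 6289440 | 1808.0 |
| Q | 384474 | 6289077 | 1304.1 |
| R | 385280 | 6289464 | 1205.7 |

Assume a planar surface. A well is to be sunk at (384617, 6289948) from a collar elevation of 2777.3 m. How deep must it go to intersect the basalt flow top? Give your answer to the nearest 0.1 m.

Let the plane be z = a·easting + b·northing + c.
Q−P: 59a − 363b = −503.9;  R−P: 865a + 24b = −602.3.
Solving gives a = −0.731516973, b = 1.269257572.
Then c = 1808 − a·384415 − b·6289440 = −7699905.25.
At (384617, 6289948): z_contact = −281353.86 + 7983564.13 − 7699905.25 = 2305.02 m.
Depth below ground = 2777.3 − 2305.02 = 472.3 m.

472.3 m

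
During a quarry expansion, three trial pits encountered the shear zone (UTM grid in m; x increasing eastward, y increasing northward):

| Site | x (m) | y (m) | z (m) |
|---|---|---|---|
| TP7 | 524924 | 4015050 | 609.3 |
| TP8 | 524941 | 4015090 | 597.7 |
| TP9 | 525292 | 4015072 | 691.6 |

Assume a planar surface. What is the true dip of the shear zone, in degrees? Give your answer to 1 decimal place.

Two edge vectors: TP7→TP8 = (17, 40, -11.6), TP7→TP9 = (368, 22, 82.3).
Normal n = (TP7→TP8) × (TP7→TP9) = (3547.2, -5667.9, -14346).
So ∂z/∂x = −n_x/n_z = 0.24726 and ∂z/∂y = −n_y/n_z = −0.39509.
Gradient magnitude |∇z| = √(a² + b²) = √(0.06114 + 0.15609) = 0.46608.
True dip = arctan(0.46608) = 25.0°, dipping toward NNW (azimuth ≈ 328°).

25.0°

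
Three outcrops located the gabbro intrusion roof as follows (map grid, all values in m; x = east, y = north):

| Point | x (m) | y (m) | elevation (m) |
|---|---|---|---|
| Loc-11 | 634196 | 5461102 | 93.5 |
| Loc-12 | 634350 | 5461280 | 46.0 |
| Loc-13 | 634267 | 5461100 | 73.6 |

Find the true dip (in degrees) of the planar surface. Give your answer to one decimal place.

15.7°

Let the plane be z = a·x + b·y + c.
Loc-12−Loc-11: 154a + 178b = −47.5;  Loc-13−Loc-11: 71a − 2b = −19.9.
Solving gives a = −0.28095, b = −0.02378.
Gradient magnitude |∇z| = √(a² + b²) = √(0.07893 + 0.00057) = 0.28196.
True dip = arctan(0.28196) = 15.7°, dipping toward E (azimuth ≈ 085°).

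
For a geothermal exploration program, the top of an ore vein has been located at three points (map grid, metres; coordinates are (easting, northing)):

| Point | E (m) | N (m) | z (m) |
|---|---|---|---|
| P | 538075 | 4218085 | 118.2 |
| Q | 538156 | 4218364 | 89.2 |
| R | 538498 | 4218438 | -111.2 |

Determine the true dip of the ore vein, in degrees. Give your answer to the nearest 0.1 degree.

31.2°

Let the plane be z = a·E + b·N + c.
Q−P: 81a + 279b = −29;  R−P: 423a + 353b = −229.4.
Solving gives a = −0.60124, b = 0.07061.
Gradient magnitude |∇z| = √(a² + b²) = √(0.36149 + 0.00499) = 0.60538.
True dip = arctan(0.60538) = 31.2°, dipping toward E (azimuth ≈ 097°).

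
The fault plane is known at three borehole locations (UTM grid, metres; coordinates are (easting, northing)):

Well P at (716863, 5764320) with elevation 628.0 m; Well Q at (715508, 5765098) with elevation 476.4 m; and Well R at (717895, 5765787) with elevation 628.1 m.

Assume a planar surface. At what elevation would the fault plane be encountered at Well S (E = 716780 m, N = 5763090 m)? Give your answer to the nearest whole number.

690 m

Let the plane be z = a·E + b·N + c.
Well Q−Well P: −1355a + 778b = −151.6;  Well R−Well P: 1032a + 1467b = 0.1.
Solving gives a = 0.07972068, b = −0.05601346.
Then c = 628 − a·716863 − b·5764320 = 266358.70.
At (716780, 5763090): z = 57142.2 − 322810.6 + 266358.70 = 690.3 m.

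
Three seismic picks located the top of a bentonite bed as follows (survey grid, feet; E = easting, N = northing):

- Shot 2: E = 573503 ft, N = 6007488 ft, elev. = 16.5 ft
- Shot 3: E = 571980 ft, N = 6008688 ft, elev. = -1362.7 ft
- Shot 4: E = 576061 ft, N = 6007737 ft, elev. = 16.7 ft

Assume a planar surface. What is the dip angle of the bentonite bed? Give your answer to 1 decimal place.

45.8°

Two edge vectors: Shot 2→Shot 3 = (-1523, 1200, -1379.2), Shot 2→Shot 4 = (2558, 249, 0.2).
Normal n = (Shot 2→Shot 3) × (Shot 2→Shot 4) = (343660.8, -3527689, -3448827).
So ∂z/∂E = −n_x/n_z = 0.09965 and ∂z/∂N = −n_y/n_z = −1.02287.
Gradient magnitude |∇z| = √(a² + b²) = √(0.00993 + 1.04626) = 1.02771.
True dip = arctan(1.02771) = 45.8°, dipping toward N (azimuth ≈ 354°).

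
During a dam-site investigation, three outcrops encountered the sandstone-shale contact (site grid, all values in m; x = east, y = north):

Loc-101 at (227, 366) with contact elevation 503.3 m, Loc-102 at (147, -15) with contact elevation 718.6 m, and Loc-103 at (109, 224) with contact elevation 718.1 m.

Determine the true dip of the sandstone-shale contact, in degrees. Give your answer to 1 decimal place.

57.1°

Let the plane be z = a·x + b·y + c.
Loc-102−Loc-101: −80a − 381b = 215.3;  Loc-103−Loc-101: −118a − 142b = 214.8.
Solving gives a = −1.52587, b = −0.24470.
Gradient magnitude |∇z| = √(a² + b²) = √(2.32828 + 0.05988) = 1.54537.
True dip = arctan(1.54537) = 57.1°, dipping toward E (azimuth ≈ 081°).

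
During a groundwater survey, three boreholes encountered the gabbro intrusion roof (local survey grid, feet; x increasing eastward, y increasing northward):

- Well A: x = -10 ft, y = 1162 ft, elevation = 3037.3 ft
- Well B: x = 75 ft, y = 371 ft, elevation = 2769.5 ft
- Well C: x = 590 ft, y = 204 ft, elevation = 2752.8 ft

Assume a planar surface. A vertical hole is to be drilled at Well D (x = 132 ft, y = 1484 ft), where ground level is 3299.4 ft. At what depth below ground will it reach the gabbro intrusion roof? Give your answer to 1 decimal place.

138.9 ft

Let the plane be z = a·x + b·y + c.
Well B−Well A: 85a − 791b = −267.8;  Well C−Well A: 600a − 958b = −284.5.
Solving gives a = 0.080151, b = 0.347172.
Then c = 3037.3 − a·-10 − b·1162 = 2634.69.
At (132, 1484): z_contact = 10.58 + 515.20 + 2634.69 = 3160.47 ft.
Depth below ground = 3299.4 − 3160.47 = 138.9 ft.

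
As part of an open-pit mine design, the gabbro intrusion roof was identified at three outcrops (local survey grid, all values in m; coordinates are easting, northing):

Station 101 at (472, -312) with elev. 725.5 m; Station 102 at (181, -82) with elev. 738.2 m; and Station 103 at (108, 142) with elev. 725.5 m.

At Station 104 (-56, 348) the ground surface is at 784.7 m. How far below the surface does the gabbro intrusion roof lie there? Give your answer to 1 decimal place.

Let the plane be z = a·easting + b·northing + c.
Station 102−Station 101: −291a + 230b = 12.7;  Station 103−Station 101: −364a + 454b = 0.
Solving gives a = −0.11914, b = −0.09552.
Then c = 725.5 − a·472 − b·-312 = 751.93.
At (-56, 348): z_contact = 6.67 − 33.24 + 751.93 = 725.36 m.
Depth below ground = 784.7 − 725.36 = 59.3 m.

59.3 m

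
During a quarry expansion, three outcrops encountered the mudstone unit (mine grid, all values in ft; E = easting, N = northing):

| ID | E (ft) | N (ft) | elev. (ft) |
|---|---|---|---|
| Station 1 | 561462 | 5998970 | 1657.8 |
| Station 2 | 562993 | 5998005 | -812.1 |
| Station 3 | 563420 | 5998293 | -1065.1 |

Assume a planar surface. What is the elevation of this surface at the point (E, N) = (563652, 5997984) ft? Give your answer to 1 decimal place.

-1566.7 ft

Let the plane be z = a·E + b·N + c.
Station 2−Station 1: 1531a − 965b = −2469.9;  Station 3−Station 1: 1958a − 677b = −2722.9.
Solving gives a = −1.120158549, b = 0.782318405.
Then c = 1657.8 − a·561462 − b·5998970 = −4062520.38.
At (563652, 5997984): z = −631379.6 + 4692333.3 − 4062520.38 = -1566.7 ft.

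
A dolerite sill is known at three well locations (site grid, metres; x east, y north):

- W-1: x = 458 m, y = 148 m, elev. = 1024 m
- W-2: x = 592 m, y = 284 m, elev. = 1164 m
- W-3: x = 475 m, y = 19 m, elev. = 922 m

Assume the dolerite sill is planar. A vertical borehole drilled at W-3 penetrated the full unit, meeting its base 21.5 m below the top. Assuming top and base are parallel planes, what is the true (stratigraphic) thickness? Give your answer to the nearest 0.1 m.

16.4 m

Two edge vectors: W-1→W-2 = (134, 136, 140), W-1→W-3 = (17, -129, -102).
Normal n = (W-1→W-2) × (W-1→W-3) = (4188, 16048, -19598).
So ∂z/∂x = −n_x/n_z = 0.21370 and ∂z/∂y = −n_y/n_z = 0.81886.
|∇z| = √(a²+b²) = 0.84628, so dip δ = arctan(0.84628) = 40.24°.
True thickness = vertical thickness × cos δ = 21.5 × cos 40.24° = 16.4 m.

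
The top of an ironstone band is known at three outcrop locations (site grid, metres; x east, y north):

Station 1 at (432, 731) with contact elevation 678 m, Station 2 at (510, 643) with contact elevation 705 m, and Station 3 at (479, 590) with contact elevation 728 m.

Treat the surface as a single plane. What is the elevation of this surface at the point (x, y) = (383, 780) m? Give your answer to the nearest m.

663 m

Let the plane be z = a·x + b·y + c.
Station 2−Station 1: 78a − 88b = 27;  Station 3−Station 1: 47a − 141b = 50.
Solving gives a = −0.08642, b = −0.38342.
Then c = 678 − a·432 − b·731 = 995.61.
At (383, 780): z = −33.1 − 299.1 + 995.61 = 663.4 m.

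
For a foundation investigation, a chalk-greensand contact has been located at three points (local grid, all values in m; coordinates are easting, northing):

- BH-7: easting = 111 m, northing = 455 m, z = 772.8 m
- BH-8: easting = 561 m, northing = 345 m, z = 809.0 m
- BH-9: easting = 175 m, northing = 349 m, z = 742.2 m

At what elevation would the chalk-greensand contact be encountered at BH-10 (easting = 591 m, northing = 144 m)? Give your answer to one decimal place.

734.8 m

Let the plane be z = a·easting + b·northing + c.
BH-8−BH-7: 450a − 110b = 36.2;  BH-9−BH-7: 64a − 106b = −30.6.
Solving gives a = 0.17716, b = 0.39564.
Then c = 772.8 − a·111 − b·455 = 573.12.
At (591, 144): z = 104.7 + 57.0 + 573.12 = 734.8 m.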